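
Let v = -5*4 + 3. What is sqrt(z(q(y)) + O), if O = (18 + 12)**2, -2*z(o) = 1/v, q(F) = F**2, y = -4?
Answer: sqrt(1040434)/34 ≈ 30.000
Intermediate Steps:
v = -17 (v = -20 + 3 = -17)
z(o) = 1/34 (z(o) = -1/2/(-17) = -1/2*(-1/17) = 1/34)
O = 900 (O = 30**2 = 900)
sqrt(z(q(y)) + O) = sqrt(1/34 + 900) = sqrt(30601/34) = sqrt(1040434)/34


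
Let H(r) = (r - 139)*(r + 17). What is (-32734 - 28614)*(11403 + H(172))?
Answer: -1082178720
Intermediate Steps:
H(r) = (-139 + r)*(17 + r)
(-32734 - 28614)*(11403 + H(172)) = (-32734 - 28614)*(11403 + (-2363 + 172² - 122*172)) = -61348*(11403 + (-2363 + 29584 - 20984)) = -61348*(11403 + 6237) = -61348*17640 = -1082178720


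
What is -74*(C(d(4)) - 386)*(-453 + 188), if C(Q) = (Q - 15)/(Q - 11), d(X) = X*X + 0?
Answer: -7565538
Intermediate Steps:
d(X) = X² (d(X) = X² + 0 = X²)
C(Q) = (-15 + Q)/(-11 + Q)
-74*(C(d(4)) - 386)*(-453 + 188) = -74*((-15 + 4²)/(-11 + 4²) - 386)*(-453 + 188) = -74*((-15 + 16)/(-11 + 16) - 386)*(-265) = -74*(1/5 - 386)*(-265) = -74*((⅕)*1 - 386)*(-265) = -74*(⅕ - 386)*(-265) = -(-142746)*(-265)/5 = -74*102237 = -7565538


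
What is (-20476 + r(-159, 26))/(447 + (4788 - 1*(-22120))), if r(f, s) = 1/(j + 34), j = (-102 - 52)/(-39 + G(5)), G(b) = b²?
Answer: -921419/1230975 ≈ -0.74853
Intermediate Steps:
j = 11 (j = (-102 - 52)/(-39 + 5²) = -154/(-39 + 25) = -154/(-14) = -154*(-1/14) = 11)
r(f, s) = 1/45 (r(f, s) = 1/(11 + 34) = 1/45)
(-20476 + r(-159, 26))/(447 + (4788 - 1*(-22120))) = (-20476 + 1/45)/(447 + (4788 - 1*(-22120))) = -921419/(45*(447 + (4788 + 22120))) = -921419/(45*(447 + 26908)) = -921419/45/27355 = -921419/45*1/27355 = -921419/1230975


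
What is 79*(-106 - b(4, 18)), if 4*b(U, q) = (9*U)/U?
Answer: -34207/4 ≈ -8551.8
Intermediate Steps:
b(U, q) = 9/4 (b(U, q) = ((9*U)/U)/4 = (1/4)*9 = 9/4)
79*(-106 - b(4, 18)) = 79*(-106 - 1*9/4) = 79*(-106 - 9/4) = 79*(-433/4) = -34207/4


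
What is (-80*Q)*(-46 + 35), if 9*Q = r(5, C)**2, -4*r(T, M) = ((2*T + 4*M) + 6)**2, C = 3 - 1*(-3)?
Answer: 140800000/9 ≈ 1.5644e+7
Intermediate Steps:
C = 6 (C = 3 + 3 = 6)
r(T, M) = -(6 + 2*T + 4*M)**2/4 (r(T, M) = -((2*T + 4*M) + 6)**2/4 = -(6 + 2*T + 4*M)**2/4)
Q = 160000/9 (Q = (-(3 + 5 + 2*6)**2)**2/9 = (-(3 + 5 + 12)**2)**2/9 = (-1*20**2)**2/9 = (-1*400)**2/9 = (1/9)*(-400)**2 = (1/9)*160000 = 160000/9 ≈ 17778.)
(-80*Q)*(-46 + 35) = (-80*160000/9)*(-46 + 35) = -12800000/9*(-11) = 140800000/9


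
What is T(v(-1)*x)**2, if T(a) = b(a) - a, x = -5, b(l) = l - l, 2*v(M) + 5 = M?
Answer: 225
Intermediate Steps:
v(M) = -5/2 + M/2
b(l) = 0
T(a) = -a (T(a) = 0 - a = -a)
T(v(-1)*x)**2 = (-(-5/2 + (1/2)*(-1))*(-5))**2 = (-(-5/2 - 1/2)*(-5))**2 = (-(-3)*(-5))**2 = (-1*15)**2 = (-15)**2 = 225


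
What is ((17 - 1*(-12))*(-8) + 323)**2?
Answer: 8281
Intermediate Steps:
((17 - 1*(-12))*(-8) + 323)**2 = ((17 + 12)*(-8) + 323)**2 = (29*(-8) + 323)**2 = (-232 + 323)**2 = 91**2 = 8281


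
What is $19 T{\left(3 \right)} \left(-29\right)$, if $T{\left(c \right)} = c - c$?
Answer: $0$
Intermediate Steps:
$T{\left(c \right)} = 0$
$19 T{\left(3 \right)} \left(-29\right) = 19 \cdot 0 \left(-29\right) = 0 \left(-29\right) = 0$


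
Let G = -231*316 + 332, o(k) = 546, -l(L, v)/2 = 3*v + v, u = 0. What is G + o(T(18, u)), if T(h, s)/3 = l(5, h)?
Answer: -72118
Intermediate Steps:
l(L, v) = -8*v (l(L, v) = -2*(3*v + v) = -8*v)
T(h, s) = -24*h (T(h, s) = 3*(-8*h) = -24*h)
G = -72664 (G = -72996 + 332 = -72664)
G + o(T(18, u)) = -72664 + 546 = -72118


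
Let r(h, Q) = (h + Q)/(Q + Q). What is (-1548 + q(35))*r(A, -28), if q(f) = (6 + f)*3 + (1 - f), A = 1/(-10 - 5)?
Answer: -614239/840 ≈ -731.24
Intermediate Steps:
A = -1/15 (A = 1/(-15) = -1/15 ≈ -0.066667)
r(h, Q) = (Q + h)/(2*Q) (r(h, Q) = (Q + h)/((2*Q)) = (Q + h)*(1/(2*Q)) = (Q + h)/(2*Q))
q(f) = 19 + 2*f (q(f) = (18 + 3*f) + (1 - f) = 19 + 2*f)
(-1548 + q(35))*r(A, -28) = (-1548 + (19 + 2*35))*((1/2)*(-28 - 1/15)/(-28)) = (-1548 + (19 + 70))*((1/2)*(-1/28)*(-421/15)) = (-1548 + 89)*(421/840) = -1459*421/840 = -614239/840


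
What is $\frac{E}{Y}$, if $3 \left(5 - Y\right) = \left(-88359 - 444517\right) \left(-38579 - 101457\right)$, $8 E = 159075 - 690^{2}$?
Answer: $\frac{951075}{596974588168} \approx 1.5932 \cdot 10^{-6}$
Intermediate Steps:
$E = - \frac{317025}{8}$ ($E = \frac{159075 - 690^{2}}{8} = \frac{159075 - 476100}{8} = \frac{1}{8} \left(-317025\right) = - \frac{317025}{8} \approx -39628.0$)
$Y = - \frac{74621823521}{3}$ ($Y = 5 - \frac{\left(-88359 - 444517\right) \left(-38579 - 101457\right)}{3} = 5 - \frac{\left(-532876\right) \left(-140036\right)}{3} = 5 - \frac{74621823536}{3} = - \frac{74621823521}{3} \approx -2.4874 \cdot 10^{10}$)
$\frac{E}{Y} = - \frac{317025}{8 \left(- \frac{74621823521}{3}\right)} = \left(- \frac{317025}{8}\right) \left(- \frac{3}{74621823521}\right) = \frac{951075}{596974588168}$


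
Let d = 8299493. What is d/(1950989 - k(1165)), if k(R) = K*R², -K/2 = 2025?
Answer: 8299493/5498712239 ≈ 0.0015094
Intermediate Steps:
K = -4050 (K = -2*2025 = -4050)
k(R) = -4050*R²
d/(1950989 - k(1165)) = 8299493/(1950989 - (-4050)*1165²) = 8299493/(1950989 - (-4050)*1357225) = 8299493/(1950989 - 1*(-5496761250)) = 8299493/(1950989 + 5496761250) = 8299493/5498712239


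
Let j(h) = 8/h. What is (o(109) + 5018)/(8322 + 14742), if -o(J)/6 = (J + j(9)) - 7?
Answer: 6601/34596 ≈ 0.19080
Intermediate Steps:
o(J) = 110/3 - 6*J (o(J) = -6*((J + 8/9) - 7) = -6*((8/9 + J) - 7) = -6*(-55/9 + J) = 110/3 - 6*J)
(o(109) + 5018)/(8322 + 14742) = ((110/3 - 6*109) + 5018)/(8322 + 14742) = ((110/3 - 654) + 5018)/23064 = (-1852/3 + 5018)*(1/23064) = (13202/3)*(1/23064) = 6601/34596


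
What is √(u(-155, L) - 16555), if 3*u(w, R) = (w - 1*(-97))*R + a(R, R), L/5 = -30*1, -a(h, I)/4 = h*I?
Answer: I*√43655 ≈ 208.94*I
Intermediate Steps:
a(h, I) = -4*I*h (a(h, I) = -4*h*I = -4*I*h)
L = -150 (L = 5*(-30*1) = 5*(-30) = -150)
u(w, R) = -4*R²/3 + R*(97 + w)/3 (u(w, R) = ((w - 1*(-97))*R - 4*R*R)/3 = ((w + 97)*R - 4*R²)/3 = ((97 + w)*R - 4*R²)/3 = (R*(97 + w) - 4*R²)/3 = (-4*R² + R*(97 + w))/3 = -4*R²/3 + R*(97 + w)/3)
√(u(-155, L) - 16555) = √((⅓)*(-150)*(97 - 155 - 4*(-150)) - 16555) = √((⅓)*(-150)*(97 - 155 + 600) - 16555) = √((⅓)*(-150)*542 - 16555) = √(-27100 - 16555) = √(-43655) = I*√43655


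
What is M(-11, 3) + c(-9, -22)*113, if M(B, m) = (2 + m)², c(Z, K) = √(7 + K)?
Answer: 25 + 113*I*√15 ≈ 25.0 + 437.65*I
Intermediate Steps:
M(-11, 3) + c(-9, -22)*113 = (2 + 3)² + √(7 - 22)*113 = 5² + √(-15)*113 = 25 + (I*√15)*113 = 25 + 113*I*√15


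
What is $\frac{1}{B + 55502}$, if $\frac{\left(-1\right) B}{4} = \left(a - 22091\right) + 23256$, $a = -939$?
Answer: $\frac{1}{54598} \approx 1.8316 \cdot 10^{-5}$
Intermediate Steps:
$B = -904$ ($B = - 4 \left(\left(-939 - 22091\right) + 23256\right) = - 4 \left(-23030 + 23256\right) = \left(-4\right) 226 = -904$)
$\frac{1}{B + 55502} = \frac{1}{-904 + 55502} = \frac{1}{54598}$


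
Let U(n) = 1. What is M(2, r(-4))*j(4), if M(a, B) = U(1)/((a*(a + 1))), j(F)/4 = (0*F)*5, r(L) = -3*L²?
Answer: 0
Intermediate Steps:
j(F) = 0 (j(F) = 4*((0*F)*5) = 4*(0*5) = 4*0 = 0)
M(a, B) = 1/(a*(1 + a)) (M(a, B) = 1/(a*(a + 1)) = 1/(a*(1 + a)))
M(2, r(-4))*j(4) = (1/(2*(1 + 2)))*0 = ((½)/3)*0 = ((½)*(⅓))*0 = (⅙)*0 = 0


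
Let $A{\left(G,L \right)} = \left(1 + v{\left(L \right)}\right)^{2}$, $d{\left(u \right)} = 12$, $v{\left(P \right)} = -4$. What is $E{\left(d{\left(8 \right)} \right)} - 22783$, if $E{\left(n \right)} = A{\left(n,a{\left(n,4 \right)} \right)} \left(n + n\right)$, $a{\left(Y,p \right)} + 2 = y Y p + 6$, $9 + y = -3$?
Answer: $-22567$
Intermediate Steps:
$y = -12$ ($y = -9 - 3 = -12$)
$a{\left(Y,p \right)} = 4 - 12 Y p$ ($a{\left(Y,p \right)} = -2 + \left(- 12 Y p + 6\right) = -2 - \left(-6 + 12 Y p\right) = 4 - 12 Y p$)
$A{\left(G,L \right)} = 9$ ($A{\left(G,L \right)} = \left(1 - 4\right)^{2} = \left(-3\right)^{2} = 9$)
$E{\left(n \right)} = 18 n$ ($E{\left(n \right)} = 9 \left(n + n\right) = 9 \cdot 2 n = 18 n$)
$E{\left(d{\left(8 \right)} \right)} - 22783 = 18 \cdot 12 - 22783 = 216 - 22783 = -22567$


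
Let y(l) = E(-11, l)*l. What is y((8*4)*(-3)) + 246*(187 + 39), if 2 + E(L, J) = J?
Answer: 65004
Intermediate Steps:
E(L, J) = -2 + J
y(l) = l*(-2 + l) (y(l) = (-2 + l)*l = l*(-2 + l))
y((8*4)*(-3)) + 246*(187 + 39) = ((8*4)*(-3))*(-2 + (8*4)*(-3)) + 246*(187 + 39) = (32*(-3))*(-2 + 32*(-3)) + 246*226 = -96*(-2 - 96) + 55596 = -96*(-98) + 55596 = 9408 + 55596 = 65004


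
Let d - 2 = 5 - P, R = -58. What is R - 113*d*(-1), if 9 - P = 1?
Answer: -171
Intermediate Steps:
P = 8 (P = 9 - 1*1 = 9 - 1 = 8)
d = -1 (d = 2 + (5 - 1*8) = 2 + (5 - 8) = 2 - 3 = -1)
R - 113*d*(-1) = -58 - (-113)*(-1) = -58 - 113*1 = -58 - 113 = -171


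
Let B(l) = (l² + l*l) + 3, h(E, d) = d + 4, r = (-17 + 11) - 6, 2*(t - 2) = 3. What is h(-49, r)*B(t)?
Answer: -220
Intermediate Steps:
t = 7/2 (t = 2 + (½)*3 = 2 + 3/2 = 7/2 ≈ 3.5000)
r = -12 (r = -6 - 6 = -12)
h(E, d) = 4 + d
B(l) = 3 + 2*l² (B(l) = (l² + l²) + 3 = 2*l² + 3 = 3 + 2*l²)
h(-49, r)*B(t) = (4 - 12)*(3 + 2*(7/2)²) = -8*(3 + 2*(49/4)) = -8*(3 + 49/2) = -8*55/2 = -220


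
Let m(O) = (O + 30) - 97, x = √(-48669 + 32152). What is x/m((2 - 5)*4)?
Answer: -I*√16517/79 ≈ -1.6268*I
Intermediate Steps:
x = I*√16517 (x = √(-16517) = I*√16517 ≈ 128.52*I)
m(O) = -67 + O (m(O) = (30 + O) - 97 = -67 + O)
x/m((2 - 5)*4) = (I*√16517)/(-67 + (2 - 5)*4) = (I*√16517)/(-67 - 3*4) = (I*√16517)/(-67 - 12) = (I*√16517)/(-79) = (I*√16517)*(-1/79) = -I*√16517/79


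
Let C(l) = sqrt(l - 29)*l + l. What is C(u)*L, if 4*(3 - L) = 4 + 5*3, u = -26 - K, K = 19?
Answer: 315/4 + 315*I*sqrt(74)/4 ≈ 78.75 + 677.43*I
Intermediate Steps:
u = -45 (u = -26 - 1*19 = -26 - 19 = -45)
L = -7/4 (L = 3 - (4 + 5*3)/4 = 3 - (4 + 15)/4 = 3 - 1/4*19 = 3 - 19/4 = -7/4 ≈ -1.7500)
C(l) = l + l*sqrt(-29 + l) (C(l) = sqrt(-29 + l)*l + l = l*sqrt(-29 + l) + l = l + l*sqrt(-29 + l))
C(u)*L = -45*(1 + sqrt(-29 - 45))*(-7/4) = -45*(1 + sqrt(-74))*(-7/4) = -45*(1 + I*sqrt(74))*(-7/4) = (-45 - 45*I*sqrt(74))*(-7/4) = 315/4 + 315*I*sqrt(74)/4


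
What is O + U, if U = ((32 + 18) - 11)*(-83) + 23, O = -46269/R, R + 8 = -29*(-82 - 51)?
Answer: -4138985/1283 ≈ -3226.0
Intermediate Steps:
R = 3849 (R = -8 - 29*(-82 - 51) = -8 - 29*(-133) = -8 + 3857 = 3849)
O = -15423/1283 (O = -46269/3849 = -46269*1/3849 = -15423/1283 ≈ -12.021)
U = -3214 (U = (50 - 11)*(-83) + 23 = 39*(-83) + 23 = -3237 + 23 = -3214)
O + U = -15423/1283 - 3214 = -4138985/1283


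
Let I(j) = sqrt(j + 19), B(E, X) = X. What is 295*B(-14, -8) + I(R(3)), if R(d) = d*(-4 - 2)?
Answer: -2359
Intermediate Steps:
R(d) = -6*d (R(d) = d*(-6) = -6*d)
I(j) = sqrt(19 + j)
295*B(-14, -8) + I(R(3)) = 295*(-8) + sqrt(19 - 6*3) = -2360 + sqrt(19 - 18) = -2360 + sqrt(1) = -2360 + 1 = -2359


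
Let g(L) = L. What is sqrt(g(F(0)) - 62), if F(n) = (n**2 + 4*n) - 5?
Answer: I*sqrt(67) ≈ 8.1853*I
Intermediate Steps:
F(n) = -5 + n**2 + 4*n
sqrt(g(F(0)) - 62) = sqrt((-5 + 0**2 + 4*0) - 62) = sqrt((-5 + 0 + 0) - 62) = sqrt(-5 - 62) = sqrt(-67) = I*sqrt(67)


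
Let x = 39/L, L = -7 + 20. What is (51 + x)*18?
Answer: 972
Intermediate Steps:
L = 13
x = 3 (x = 39/13 = 39*(1/13) = 3)
(51 + x)*18 = (51 + 3)*18 = 54*18 = 972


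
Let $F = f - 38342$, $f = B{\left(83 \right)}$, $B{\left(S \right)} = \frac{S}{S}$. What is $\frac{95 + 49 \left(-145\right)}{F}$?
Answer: $\frac{7010}{38341} \approx 0.18283$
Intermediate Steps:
$B{\left(S \right)} = 1$
$f = 1$
$F = -38341$ ($F = 1 - 38342 = -38341$)
$\frac{95 + 49 \left(-145\right)}{F} = \frac{95 + 49 \left(-145\right)}{-38341} = \left(95 - 7105\right) \left(- \frac{1}{38341}\right) = \left(-7010\right) \left(- \frac{1}{38341}\right) = \frac{7010}{38341}$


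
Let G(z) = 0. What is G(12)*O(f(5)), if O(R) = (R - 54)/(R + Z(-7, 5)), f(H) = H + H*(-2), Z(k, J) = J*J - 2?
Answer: 0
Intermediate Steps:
Z(k, J) = -2 + J² (Z(k, J) = J² - 2 = -2 + J²)
f(H) = -H (f(H) = H - 2*H = -H)
O(R) = (-54 + R)/(23 + R) (O(R) = (R - 54)/(R + (-2 + 5²)) = (-54 + R)/(R + (-2 + 25)) = (-54 + R)/(R + 23) = (-54 + R)/(23 + R))
G(12)*O(f(5)) = 0*((-54 - 1*5)/(23 - 1*5)) = 0*((-54 - 5)/(23 - 5)) = 0*(-59/18) = 0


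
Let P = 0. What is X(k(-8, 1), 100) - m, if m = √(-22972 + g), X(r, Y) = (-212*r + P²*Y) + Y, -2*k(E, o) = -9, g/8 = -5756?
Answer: -854 - 2*I*√17255 ≈ -854.0 - 262.72*I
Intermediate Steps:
g = -46048 (g = 8*(-5756) = -46048)
k(E, o) = 9/2 (k(E, o) = -½*(-9) = 9/2)
X(r, Y) = Y - 212*r (X(r, Y) = (-212*r + 0²*Y) + Y = (-212*r + 0*Y) + Y = (-212*r + 0) + Y = -212*r + Y = Y - 212*r)
m = 2*I*√17255 (m = √(-22972 - 46048) = √(-69020) = 2*I*√17255 ≈ 262.72*I)
X(k(-8, 1), 100) - m = (100 - 212*9/2) - 2*I*√17255 = (100 - 954) - 2*I*√17255 = -854 - 2*I*√17255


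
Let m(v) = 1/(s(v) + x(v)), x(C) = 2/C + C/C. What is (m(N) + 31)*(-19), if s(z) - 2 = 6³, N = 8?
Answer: -516629/877 ≈ -589.09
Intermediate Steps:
s(z) = 218 (s(z) = 2 + 6³ = 2 + 216 = 218)
x(C) = 1 + 2/C (x(C) = 2/C + 1 = 1 + 2/C)
m(v) = 1/(218 + (2 + v)/v)
(m(N) + 31)*(-19) = (8/(2 + 219*8) + 31)*(-19) = (8/(2 + 1752) + 31)*(-19) = (8/1754 + 31)*(-19) = (8*(1/1754) + 31)*(-19) = (4/877 + 31)*(-19) = (27191/877)*(-19) = -516629/877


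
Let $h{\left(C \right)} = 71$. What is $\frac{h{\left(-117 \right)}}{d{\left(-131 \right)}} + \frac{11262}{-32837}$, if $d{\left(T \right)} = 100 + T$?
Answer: $- \frac{2680549}{1017947} \approx -2.6333$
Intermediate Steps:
$\frac{h{\left(-117 \right)}}{d{\left(-131 \right)}} + \frac{11262}{-32837} = \frac{71}{100 - 131} + \frac{11262}{-32837} = \frac{71}{-31} + 11262 \left(- \frac{1}{32837}\right) = 71 \left(- \frac{1}{31}\right) - \frac{11262}{32837} = - \frac{71}{31} - \frac{11262}{32837} = - \frac{2680549}{1017947}$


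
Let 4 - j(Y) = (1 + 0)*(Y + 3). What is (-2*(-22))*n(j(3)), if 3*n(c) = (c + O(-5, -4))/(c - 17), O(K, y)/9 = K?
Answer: 2068/57 ≈ 36.281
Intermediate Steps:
O(K, y) = 9*K
j(Y) = 1 - Y (j(Y) = 4 - (1 + 0)*(Y + 3) = 4 - (3 + Y) = 4 + (-3 - Y) = 1 - Y)
n(c) = (-45 + c)/(3*(-17 + c)) (n(c) = ((c + 9*(-5))/(c - 17))/3 = ((c - 45)/(-17 + c))/3 = ((-45 + c)/(-17 + c))/3 = (-45 + c)/(3*(-17 + c)))
(-2*(-22))*n(j(3)) = (-2*(-22))*((-45 + (1 - 1*3))/(3*(-17 + (1 - 1*3)))) = 44*((-45 + (1 - 3))/(3*(-17 + (1 - 3)))) = 44*((-45 - 2)/(3*(-17 - 2))) = 44*((⅓)*(-47)/(-19)) = 44*((⅓)*(-1/19)*(-47)) = 44*(47/57) = 2068/57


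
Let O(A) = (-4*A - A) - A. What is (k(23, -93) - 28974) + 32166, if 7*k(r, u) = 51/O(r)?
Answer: 1027807/322 ≈ 3191.9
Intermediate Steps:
O(A) = -6*A (O(A) = -5*A - A = -6*A)
k(r, u) = -17/(14*r) (k(r, u) = (51/((-6*r)))/7 = (51*(-1/(6*r)))/7 = (-17/(2*r))/7 = -17/(14*r))
(k(23, -93) - 28974) + 32166 = (-17/14/23 - 28974) + 32166 = (-17/14*1/23 - 28974) + 32166 = (-17/322 - 28974) + 32166 = -9329645/322 + 32166 = 1027807/322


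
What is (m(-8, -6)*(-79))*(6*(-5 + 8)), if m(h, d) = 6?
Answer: -8532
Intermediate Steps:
(m(-8, -6)*(-79))*(6*(-5 + 8)) = (6*(-79))*(6*(-5 + 8)) = -2844*3 = -474*18 = -8532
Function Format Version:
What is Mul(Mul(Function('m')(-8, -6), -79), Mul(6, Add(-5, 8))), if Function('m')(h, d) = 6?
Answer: -8532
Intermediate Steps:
Mul(Mul(Function('m')(-8, -6), -79), Mul(6, Add(-5, 8))) = Mul(Mul(6, -79), Mul(6, Add(-5, 8))) = Mul(-474, Mul(6, 3)) = Mul(-474, 18) = -8532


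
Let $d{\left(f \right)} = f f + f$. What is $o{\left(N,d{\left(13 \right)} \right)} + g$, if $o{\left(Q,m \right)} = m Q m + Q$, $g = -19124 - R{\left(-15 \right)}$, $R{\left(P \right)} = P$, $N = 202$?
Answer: $6672141$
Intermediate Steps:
$d{\left(f \right)} = f + f^{2}$ ($d{\left(f \right)} = f^{2} + f = f + f^{2}$)
$g = -19109$ ($g = -19124 - -15 = -19124 + 15 = -19109$)
$o{\left(Q,m \right)} = Q + Q m^{2}$ ($o{\left(Q,m \right)} = Q m m + Q = Q m^{2} + Q = Q + Q m^{2}$)
$o{\left(N,d{\left(13 \right)} \right)} + g = 202 \left(1 + \left(13 \left(1 + 13\right)\right)^{2}\right) - 19109 = 202 \left(1 + \left(13 \cdot 14\right)^{2}\right) - 19109 = 202 \left(1 + 182^{2}\right) - 19109 = 202 \left(1 + 33124\right) - 19109 = 202 \cdot 33125 - 19109 = 6691250 - 19109 = 6672141$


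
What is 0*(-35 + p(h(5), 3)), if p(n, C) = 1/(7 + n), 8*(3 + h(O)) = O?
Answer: 0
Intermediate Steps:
h(O) = -3 + O/8
0*(-35 + p(h(5), 3)) = 0*(-35 + 1/(7 + (-3 + (⅛)*5))) = 0*(-35 + 1/(7 + (-3 + 5/8))) = 0*(-35 + 1/(7 - 19/8)) = 0*(-35 + 1/(37/8)) = 0*(-35 + 8/37) = 0*(-1287/37) = 0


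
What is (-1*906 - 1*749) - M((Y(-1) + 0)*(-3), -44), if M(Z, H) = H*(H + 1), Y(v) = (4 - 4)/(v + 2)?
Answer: -3547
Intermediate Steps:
Y(v) = 0 (Y(v) = 0/(2 + v) = 0)
M(Z, H) = H*(1 + H)
(-1*906 - 1*749) - M((Y(-1) + 0)*(-3), -44) = (-1*906 - 1*749) - (-44)*(1 - 44) = (-906 - 749) - (-44)*(-43) = -1655 - 1*1892 = -1655 - 1892 = -3547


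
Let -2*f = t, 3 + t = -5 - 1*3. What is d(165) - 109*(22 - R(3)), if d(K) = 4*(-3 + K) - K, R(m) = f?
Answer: -2631/2 ≈ -1315.5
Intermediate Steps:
t = -11 (t = -3 + (-5 - 1*3) = -3 + (-5 - 3) = -3 - 8 = -11)
f = 11/2 (f = -½*(-11) = 11/2 ≈ 5.5000)
R(m) = 11/2
d(K) = -12 + 3*K (d(K) = (-12 + 4*K) - K = -12 + 3*K)
d(165) - 109*(22 - R(3)) = (-12 + 3*165) - 109*(22 - 1*11/2) = (-12 + 495) - 109*(22 - 11/2) = 483 - 109*33/2 = 483 - 1*3597/2 = 483 - 3597/2 = -2631/2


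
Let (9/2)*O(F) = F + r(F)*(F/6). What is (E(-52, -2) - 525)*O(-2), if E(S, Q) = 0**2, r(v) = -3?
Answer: 350/3 ≈ 116.67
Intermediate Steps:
E(S, Q) = 0
O(F) = F/9 (O(F) = 2*(F - 3*F/6)/9 = 2*(F - F/2)/9 = 2*(F/2)/9 = F/9)
(E(-52, -2) - 525)*O(-2) = (0 - 525)*((1/9)*(-2)) = -525*(-2/9) = 350/3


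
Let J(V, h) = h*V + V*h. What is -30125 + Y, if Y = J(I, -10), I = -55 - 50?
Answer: -28025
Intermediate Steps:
I = -105
J(V, h) = 2*V*h (J(V, h) = V*h + V*h = 2*V*h)
Y = 2100 (Y = 2*(-105)*(-10) = 2100)
-30125 + Y = -30125 + 2100 = -28025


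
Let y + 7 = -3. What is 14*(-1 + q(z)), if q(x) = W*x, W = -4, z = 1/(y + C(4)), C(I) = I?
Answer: -14/3 ≈ -4.6667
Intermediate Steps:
y = -10 (y = -7 - 3 = -10)
z = -1/6 (z = 1/(-10 + 4) = 1/(-6) = -1/6 ≈ -0.16667)
q(x) = -4*x
14*(-1 + q(z)) = 14*(-1 - 4*(-1/6)) = 14*(-1 + 2/3) = 14*(-1/3) = -14/3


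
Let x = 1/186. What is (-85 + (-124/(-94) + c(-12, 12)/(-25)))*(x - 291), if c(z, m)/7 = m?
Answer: 73807015/2914 ≈ 25328.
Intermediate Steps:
c(z, m) = 7*m
x = 1/186 ≈ 0.0053763
(-85 + (-124/(-94) + c(-12, 12)/(-25)))*(x - 291) = (-85 + (-124/(-94) + (7*12)/(-25)))*(1/186 - 291) = (-85 + (-124*(-1/94) + 84*(-1/25)))*(-54125/186) = (-85 + (62/47 - 84/25))*(-54125/186) = (-85 - 2398/1175)*(-54125/186) = -102273/1175*(-54125/186) = 73807015/2914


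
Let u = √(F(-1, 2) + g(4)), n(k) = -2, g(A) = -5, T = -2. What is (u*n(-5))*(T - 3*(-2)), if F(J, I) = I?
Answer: -8*I*√3 ≈ -13.856*I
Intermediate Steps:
u = I*√3 (u = √(2 - 5) = √(-3) = I*√3 ≈ 1.732*I)
(u*n(-5))*(T - 3*(-2)) = ((I*√3)*(-2))*(-2 - 3*(-2)) = (-2*I*√3)*(-2 + 6) = -2*I*√3*4 = -8*I*√3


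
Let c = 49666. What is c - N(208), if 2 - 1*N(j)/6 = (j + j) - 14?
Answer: 52066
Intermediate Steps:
N(j) = 96 - 12*j (N(j) = 12 - 6*((j + j) - 14) = 12 - 6*(2*j - 14) = 12 - 6*(-14 + 2*j) = 12 + (84 - 12*j) = 96 - 12*j)
c - N(208) = 49666 - (96 - 12*208) = 49666 - (96 - 2496) = 49666 - 1*(-2400) = 49666 + 2400 = 52066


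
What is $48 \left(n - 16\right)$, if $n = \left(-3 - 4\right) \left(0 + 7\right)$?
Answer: $-3120$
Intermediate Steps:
$n = -49$ ($n = \left(-3 - 4\right) 7 = \left(-7\right) 7 = -49$)
$48 \left(n - 16\right) = 48 \left(-49 - 16\right) = 48 \left(-65\right) = -3120$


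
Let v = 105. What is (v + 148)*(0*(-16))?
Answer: 0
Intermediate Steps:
(v + 148)*(0*(-16)) = (105 + 148)*(0*(-16)) = 253*0 = 0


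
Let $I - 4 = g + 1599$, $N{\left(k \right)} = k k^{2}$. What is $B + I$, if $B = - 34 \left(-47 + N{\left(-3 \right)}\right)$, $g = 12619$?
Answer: $16738$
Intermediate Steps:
$N{\left(k \right)} = k^{3}$
$B = 2516$ ($B = - 34 \left(-47 + \left(-3\right)^{3}\right) = - 34 \left(-47 - 27\right) = \left(-34\right) \left(-74\right) = 2516$)
$I = 14222$ ($I = 4 + \left(12619 + 1599\right) = 4 + 14218 = 14222$)
$B + I = 2516 + 14222 = 16738$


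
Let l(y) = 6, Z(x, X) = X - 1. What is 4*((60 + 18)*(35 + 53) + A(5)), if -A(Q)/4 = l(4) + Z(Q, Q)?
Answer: 27296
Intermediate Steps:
Z(x, X) = -1 + X
A(Q) = -20 - 4*Q (A(Q) = -4*(6 + (-1 + Q)) = -4*(5 + Q) = -20 - 4*Q)
4*((60 + 18)*(35 + 53) + A(5)) = 4*((60 + 18)*(35 + 53) + (-20 - 4*5)) = 4*(78*88 + (-20 - 20)) = 4*(6864 - 40) = 4*6824 = 27296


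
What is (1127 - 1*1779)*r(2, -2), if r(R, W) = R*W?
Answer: 2608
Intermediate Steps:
(1127 - 1*1779)*r(2, -2) = (1127 - 1*1779)*(2*(-2)) = (1127 - 1779)*(-4) = -652*(-4) = 2608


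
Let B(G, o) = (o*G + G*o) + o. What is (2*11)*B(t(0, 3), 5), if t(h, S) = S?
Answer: 770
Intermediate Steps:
B(G, o) = o + 2*G*o (B(G, o) = (G*o + G*o) + o = 2*G*o + o = o + 2*G*o)
(2*11)*B(t(0, 3), 5) = (2*11)*(5*(1 + 2*3)) = 22*(5*(1 + 6)) = 22*(5*7) = 22*35 = 770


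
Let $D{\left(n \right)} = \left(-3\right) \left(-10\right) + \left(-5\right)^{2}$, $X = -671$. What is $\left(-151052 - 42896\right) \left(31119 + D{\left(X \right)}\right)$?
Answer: $-6046134952$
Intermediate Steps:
$D{\left(n \right)} = 55$ ($D{\left(n \right)} = 30 + 25 = 55$)
$\left(-151052 - 42896\right) \left(31119 + D{\left(X \right)}\right) = \left(-151052 - 42896\right) \left(31119 + 55\right) = \left(-193948\right) 31174 = -6046134952$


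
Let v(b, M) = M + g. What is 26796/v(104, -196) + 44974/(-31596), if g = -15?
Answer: -428067965/3333378 ≈ -128.42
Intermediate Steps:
v(b, M) = -15 + M (v(b, M) = M - 15 = -15 + M)
26796/v(104, -196) + 44974/(-31596) = 26796/(-15 - 196) + 44974/(-31596) = 26796/(-211) + 44974*(-1/31596) = 26796*(-1/211) - 22487/15798 = -26796/211 - 22487/15798 = -428067965/3333378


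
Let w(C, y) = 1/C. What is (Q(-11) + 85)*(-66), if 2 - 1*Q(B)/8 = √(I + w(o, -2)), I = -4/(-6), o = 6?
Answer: -6666 + 88*√30 ≈ -6184.0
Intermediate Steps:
w(C, y) = 1/C
I = ⅔ (I = -4*(-⅙) = ⅔ ≈ 0.66667)
Q(B) = 16 - 4*√30/3 (Q(B) = 16 - 8*√(⅔ + 1/6) = 16 - 8*√(⅔ + ⅙) = 16 - 4*√30/3)
(Q(-11) + 85)*(-66) = ((16 - 4*√30/3) + 85)*(-66) = (101 - 4*√30/3)*(-66) = -6666 + 88*√30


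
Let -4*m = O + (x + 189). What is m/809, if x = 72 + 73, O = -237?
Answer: -97/3236 ≈ -0.029975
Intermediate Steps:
x = 145
m = -97/4 (m = -(-237 + (145 + 189))/4 = -(-237 + 334)/4 = -¼*97 = -97/4 ≈ -24.250)
m/809 = -97/4/809 = -97/4*1/809 = -97/3236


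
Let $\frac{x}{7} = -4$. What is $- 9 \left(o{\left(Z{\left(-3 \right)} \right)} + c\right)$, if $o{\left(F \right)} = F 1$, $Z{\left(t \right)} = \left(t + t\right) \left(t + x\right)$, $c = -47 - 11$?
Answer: $-1152$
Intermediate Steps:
$x = -28$ ($x = 7 \left(-4\right) = -28$)
$c = -58$ ($c = -47 - 11 = -58$)
$Z{\left(t \right)} = 2 t \left(-28 + t\right)$ ($Z{\left(t \right)} = \left(t + t\right) \left(t - 28\right) = 2 t \left(-28 + t\right)$)
$o{\left(F \right)} = F$
$- 9 \left(o{\left(Z{\left(-3 \right)} \right)} + c\right) = - 9 \left(2 \left(-3\right) \left(-28 - 3\right) - 58\right) = - 9 \left(2 \left(-3\right) \left(-31\right) - 58\right) = - 9 \left(186 - 58\right) = \left(-9\right) 128 = -1152$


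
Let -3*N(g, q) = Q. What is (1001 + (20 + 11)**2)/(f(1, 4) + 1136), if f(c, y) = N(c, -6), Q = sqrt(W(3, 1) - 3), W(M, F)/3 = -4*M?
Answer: 6686496/3871501 + 1962*I*sqrt(39)/3871501 ≈ 1.7271 + 0.0031648*I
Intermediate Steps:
W(M, F) = -12*M (W(M, F) = 3*(-4*M) = -12*M)
Q = I*sqrt(39) (Q = sqrt(-12*3 - 3) = sqrt(-36 - 3) = sqrt(-39) = I*sqrt(39) ≈ 6.245*I)
N(g, q) = -I*sqrt(39)/3
f(c, y) = -I*sqrt(39)/3
(1001 + (20 + 11)**2)/(f(1, 4) + 1136) = (1001 + (20 + 11)**2)/(-I*sqrt(39)/3 + 1136) = (1001 + 31**2)/(1136 - I*sqrt(39)/3) = (1001 + 961)/(1136 - I*sqrt(39)/3) = 1962/(1136 - I*sqrt(39)/3)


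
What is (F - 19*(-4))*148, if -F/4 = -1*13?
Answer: 18944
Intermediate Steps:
F = 52 (F = -(-4)*13 = -4*(-13) = 52)
(F - 19*(-4))*148 = (52 - 19*(-4))*148 = (52 + 76)*148 = 128*148 = 18944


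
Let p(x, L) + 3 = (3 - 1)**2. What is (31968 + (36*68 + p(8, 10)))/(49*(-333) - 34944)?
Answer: -34417/51261 ≈ -0.67141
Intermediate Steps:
p(x, L) = 1 (p(x, L) = -3 + (3 - 1)**2 = -3 + 2**2 = -3 + 4 = 1)
(31968 + (36*68 + p(8, 10)))/(49*(-333) - 34944) = (31968 + (36*68 + 1))/(49*(-333) - 34944) = (31968 + (2448 + 1))/(-16317 - 34944) = (31968 + 2449)/(-51261) = 34417*(-1/51261) = -34417/51261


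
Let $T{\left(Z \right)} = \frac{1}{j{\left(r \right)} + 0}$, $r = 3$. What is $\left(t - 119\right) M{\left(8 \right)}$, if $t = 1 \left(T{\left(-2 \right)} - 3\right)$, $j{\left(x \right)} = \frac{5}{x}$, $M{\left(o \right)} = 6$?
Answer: $- \frac{3642}{5} \approx -728.4$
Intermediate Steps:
$T{\left(Z \right)} = \frac{3}{5}$ ($T{\left(Z \right)} = \frac{1}{\frac{5}{3} + 0} = \frac{1}{\frac{5}{3}} = \frac{3}{5}$)
$t = - \frac{12}{5}$ ($t = 1 \left(\frac{3}{5} - 3\right) = 1 \left(- \frac{12}{5}\right) = - \frac{12}{5} \approx -2.4$)
$\left(t - 119\right) M{\left(8 \right)} = \left(- \frac{12}{5} - 119\right) 6 = \left(- \frac{607}{5}\right) 6 = - \frac{3642}{5}$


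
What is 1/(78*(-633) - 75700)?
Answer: -1/125074 ≈ -7.9953e-6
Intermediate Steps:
1/(78*(-633) - 75700) = 1/(-49374 - 75700) = 1/(-125074) = -1/125074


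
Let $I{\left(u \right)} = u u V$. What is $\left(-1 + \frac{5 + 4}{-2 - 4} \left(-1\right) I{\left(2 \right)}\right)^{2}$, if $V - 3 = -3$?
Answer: $1$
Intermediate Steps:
$V = 0$ ($V = 3 - 3 = 0$)
$I{\left(u \right)} = 0$ ($I{\left(u \right)} = u u 0 = u^{2} \cdot 0 = 0$)
$\left(-1 + \frac{5 + 4}{-2 - 4} \left(-1\right) I{\left(2 \right)}\right)^{2} = \left(-1 + \frac{5 + 4}{-2 - 4} \left(-1\right) 0\right)^{2} = \left(-1 + \frac{9}{-6} \left(-1\right) 0\right)^{2} = \left(-1 + 9 \left(- \frac{1}{6}\right) \left(-1\right) 0\right)^{2} = \left(-1 + \left(- \frac{3}{2}\right) \left(-1\right) 0\right)^{2} = \left(-1 + \frac{3}{2} \cdot 0\right)^{2} = \left(-1 + 0\right)^{2} = \left(-1\right)^{2} = 1$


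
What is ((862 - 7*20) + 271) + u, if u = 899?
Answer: 1892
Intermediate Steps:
((862 - 7*20) + 271) + u = ((862 - 7*20) + 271) + 899 = ((862 - 1*140) + 271) + 899 = ((862 - 140) + 271) + 899 = (722 + 271) + 899 = 993 + 899 = 1892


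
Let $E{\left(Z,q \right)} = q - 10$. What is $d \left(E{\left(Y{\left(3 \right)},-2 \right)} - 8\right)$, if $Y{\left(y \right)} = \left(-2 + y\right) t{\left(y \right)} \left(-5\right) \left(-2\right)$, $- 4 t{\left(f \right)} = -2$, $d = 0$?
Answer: $0$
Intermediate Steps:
$t{\left(f \right)} = \frac{1}{2}$ ($t{\left(f \right)} = \left(- \frac{1}{4}\right) \left(-2\right) = \frac{1}{2}$)
$Y{\left(y \right)} = -10 + 5 y$ ($Y{\left(y \right)} = \left(-2 + y\right) \frac{1}{2} \left(-5\right) \left(-2\right) = \left(-1 + \frac{y}{2}\right) \left(-5\right) \left(-2\right) = \left(5 - \frac{5 y}{2}\right) \left(-2\right) = -10 + 5 y$)
$E{\left(Z,q \right)} = -10 + q$ ($E{\left(Z,q \right)} = q - 10 = -10 + q$)
$d \left(E{\left(Y{\left(3 \right)},-2 \right)} - 8\right) = 0 \left(\left(-10 - 2\right) - 8\right) = 0 \left(-12 - 8\right) = 0 \left(-20\right) = 0$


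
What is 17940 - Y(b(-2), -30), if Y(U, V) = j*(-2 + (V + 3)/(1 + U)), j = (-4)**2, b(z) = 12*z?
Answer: 412924/23 ≈ 17953.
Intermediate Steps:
j = 16
Y(U, V) = -32 + 16*(3 + V)/(1 + U) (Y(U, V) = 16*(-2 + (V + 3)/(1 + U)) = 16*(-2 + (3 + V)/(1 + U)) = -32 + 16*(3 + V)/(1 + U))
17940 - Y(b(-2), -30) = 17940 - 16*(1 - 30 - 24*(-2))/(1 + 12*(-2)) = 17940 - 16*(1 - 30 - 2*(-24))/(1 - 24) = 17940 - 16*(1 - 30 + 48)/(-23) = 17940 - 16*(-1)*19/23 = 17940 - 1*(-304/23) = 17940 + 304/23 = 412924/23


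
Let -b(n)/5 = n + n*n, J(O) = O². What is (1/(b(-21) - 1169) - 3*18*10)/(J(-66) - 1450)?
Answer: -1765261/9499714 ≈ -0.18582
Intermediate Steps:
b(n) = -5*n - 5*n² (b(n) = -5*(n + n*n) = -5*(n + n²) = -5*n - 5*n²)
(1/(b(-21) - 1169) - 3*18*10)/(J(-66) - 1450) = (1/(-5*(-21)*(1 - 21) - 1169) - 3*18*10)/((-66)² - 1450) = (1/(-5*(-21)*(-20) - 1169) - 54*10)/(4356 - 1450) = (1/(-2100 - 1169) - 540)/2906 = (1/(-3269) - 540)*(1/2906) = (-1/3269 - 540)*(1/2906) = -1765261/3269*1/2906 = -1765261/9499714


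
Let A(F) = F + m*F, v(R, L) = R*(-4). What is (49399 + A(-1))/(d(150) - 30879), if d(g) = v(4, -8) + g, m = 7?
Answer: -49391/30745 ≈ -1.6065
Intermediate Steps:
v(R, L) = -4*R
A(F) = 8*F (A(F) = F + 7*F = 8*F)
d(g) = -16 + g (d(g) = -4*4 + g = -16 + g)
(49399 + A(-1))/(d(150) - 30879) = (49399 + 8*(-1))/((-16 + 150) - 30879) = (49399 - 8)/(134 - 30879) = 49391/(-30745) = 49391*(-1/30745) = -49391/30745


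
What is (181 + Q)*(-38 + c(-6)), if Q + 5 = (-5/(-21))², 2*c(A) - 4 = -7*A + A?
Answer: -155282/49 ≈ -3169.0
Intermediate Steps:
c(A) = 2 - 3*A (c(A) = 2 + (-7*A + A)/2 = 2 + (-6*A)/2 = 2 - 3*A)
Q = -2180/441 (Q = -5 + (-5/(-21))² = -5 + (-5*(-1/21))² = -5 + (5/21)² = -5 + 25/441 = -2180/441 ≈ -4.9433)
(181 + Q)*(-38 + c(-6)) = (181 - 2180/441)*(-38 + (2 - 3*(-6))) = 77641*(-38 + (2 + 18))/441 = 77641*(-38 + 20)/441 = (77641/441)*(-18) = -155282/49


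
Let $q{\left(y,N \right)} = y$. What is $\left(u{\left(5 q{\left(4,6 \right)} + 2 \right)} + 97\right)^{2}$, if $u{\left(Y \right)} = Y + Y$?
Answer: $19881$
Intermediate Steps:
$u{\left(Y \right)} = 2 Y$
$\left(u{\left(5 q{\left(4,6 \right)} + 2 \right)} + 97\right)^{2} = \left(2 \left(5 \cdot 4 + 2\right) + 97\right)^{2} = \left(2 \left(20 + 2\right) + 97\right)^{2} = \left(2 \cdot 22 + 97\right)^{2} = \left(44 + 97\right)^{2} = 141^{2} = 19881$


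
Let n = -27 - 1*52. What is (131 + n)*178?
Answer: 9256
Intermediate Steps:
n = -79 (n = -27 - 52 = -79)
(131 + n)*178 = (131 - 79)*178 = 52*178 = 9256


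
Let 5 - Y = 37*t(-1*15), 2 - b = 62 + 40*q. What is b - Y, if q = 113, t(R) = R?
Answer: -5140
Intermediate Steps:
b = -4580 (b = 2 - (62 + 40*113) = 2 - (62 + 4520) = 2 - 1*4582 = 2 - 4582 = -4580)
Y = 560 (Y = 5 - 37*(-1*15) = 5 - 37*(-15) = 5 - 1*(-555) = 5 + 555 = 560)
b - Y = -4580 - 1*560 = -4580 - 560 = -5140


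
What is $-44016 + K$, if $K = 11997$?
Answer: $-32019$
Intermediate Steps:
$-44016 + K = -44016 + 11997 = -32019$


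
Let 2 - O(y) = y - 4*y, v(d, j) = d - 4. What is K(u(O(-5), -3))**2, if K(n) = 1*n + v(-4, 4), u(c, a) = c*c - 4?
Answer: 24649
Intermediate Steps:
v(d, j) = -4 + d
O(y) = 2 + 3*y (O(y) = 2 - (y - 4*y) = 2 - (-3)*y = 2 + 3*y)
u(c, a) = -4 + c**2 (u(c, a) = c**2 - 4 = -4 + c**2)
K(n) = -8 + n (K(n) = 1*n + (-4 - 4) = n - 8 = -8 + n)
K(u(O(-5), -3))**2 = (-8 + (-4 + (2 + 3*(-5))**2))**2 = (-8 + (-4 + (2 - 15)**2))**2 = (-8 + (-4 + (-13)**2))**2 = (-8 + (-4 + 169))**2 = (-8 + 165)**2 = 157**2 = 24649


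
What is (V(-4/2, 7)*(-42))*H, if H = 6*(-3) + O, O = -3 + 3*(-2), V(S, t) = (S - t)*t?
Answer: -71442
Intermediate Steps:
V(S, t) = t*(S - t)
O = -9 (O = -3 - 6 = -9)
H = -27 (H = 6*(-3) - 9 = -18 - 9 = -27)
(V(-4/2, 7)*(-42))*H = ((7*(-4/2 - 1*7))*(-42))*(-27) = ((7*(-4*1/2 - 7))*(-42))*(-27) = ((7*(-2 - 7))*(-42))*(-27) = ((7*(-9))*(-42))*(-27) = -63*(-42)*(-27) = 2646*(-27) = -71442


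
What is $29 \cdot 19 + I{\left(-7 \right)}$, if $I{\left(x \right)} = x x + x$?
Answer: $593$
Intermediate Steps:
$I{\left(x \right)} = x + x^{2}$ ($I{\left(x \right)} = x^{2} + x = x + x^{2}$)
$29 \cdot 19 + I{\left(-7 \right)} = 29 \cdot 19 - 7 \left(1 - 7\right) = 551 - -42 = 551 + 42 = 593$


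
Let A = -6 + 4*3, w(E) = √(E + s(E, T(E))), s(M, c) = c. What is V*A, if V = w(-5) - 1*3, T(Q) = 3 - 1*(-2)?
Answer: -18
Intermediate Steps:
T(Q) = 5 (T(Q) = 3 + 2 = 5)
w(E) = √(5 + E) (w(E) = √(E + 5) = √(5 + E))
V = -3 (V = √(5 - 5) - 1*3 = √0 - 3 = 0 - 3 = -3)
A = 6 (A = -6 + 12 = 6)
V*A = -3*6 = -18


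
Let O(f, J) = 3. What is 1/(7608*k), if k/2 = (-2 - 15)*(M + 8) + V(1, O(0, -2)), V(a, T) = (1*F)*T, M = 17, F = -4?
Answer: -1/6649392 ≈ -1.5039e-7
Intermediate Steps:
V(a, T) = -4*T (V(a, T) = (1*(-4))*T = -4*T)
k = -874 (k = 2*((-2 - 15)*(17 + 8) - 4*3) = 2*(-17*25 - 12) = 2*(-425 - 12) = 2*(-437) = -874)
1/(7608*k) = 1/(7608*(-874)) = 1/(-6649392) = -1/6649392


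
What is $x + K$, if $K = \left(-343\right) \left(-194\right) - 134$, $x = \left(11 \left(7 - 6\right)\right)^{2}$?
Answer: $66529$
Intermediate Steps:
$x = 121$ ($x = \left(11 \cdot 1\right)^{2} = 11^{2} = 121$)
$K = 66408$ ($K = 66542 - 134 = 66408$)
$x + K = 121 + 66408 = 66529$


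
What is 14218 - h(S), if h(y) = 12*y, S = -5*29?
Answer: 15958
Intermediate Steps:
S = -145
14218 - h(S) = 14218 - 12*(-145) = 14218 - 1*(-1740) = 14218 + 1740 = 15958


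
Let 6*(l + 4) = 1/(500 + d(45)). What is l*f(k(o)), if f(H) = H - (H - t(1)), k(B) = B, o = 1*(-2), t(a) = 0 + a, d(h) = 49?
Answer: -13175/3294 ≈ -3.9997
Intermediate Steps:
t(a) = a
o = -2
f(H) = 1 (f(H) = H - (H - 1*1) = H - (H - 1) = H - (-1 + H) = H + (1 - H) = 1)
l = -13175/3294 (l = -4 + 1/(6*(500 + 49)) = -4 + (1/6)/549 = -4 + (1/6)*(1/549) = -4 + 1/3294 = -13175/3294 ≈ -3.9997)
l*f(k(o)) = -13175/3294*1 = -13175/3294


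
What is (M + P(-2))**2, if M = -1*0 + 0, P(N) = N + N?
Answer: 16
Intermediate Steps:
P(N) = 2*N
M = 0 (M = 0 + 0 = 0)
(M + P(-2))**2 = (0 + 2*(-2))**2 = (0 - 4)**2 = (-4)**2 = 16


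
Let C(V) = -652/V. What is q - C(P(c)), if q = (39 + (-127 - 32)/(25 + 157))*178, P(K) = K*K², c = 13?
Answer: 104374063/15379 ≈ 6786.8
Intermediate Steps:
P(K) = K³
q = 617571/91 (q = (39 - 159/182)*178 = (6939/182)*178 = 617571/91 ≈ 6786.5)
q - C(P(c)) = 617571/91 - (-652)/(13³) = 617571/91 - (-652)/2197 = 617571/91 - 1*(-652/2197) = 617571/91 + 652/2197 = 104374063/15379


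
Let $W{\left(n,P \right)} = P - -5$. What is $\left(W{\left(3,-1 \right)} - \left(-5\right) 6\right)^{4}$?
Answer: $1336336$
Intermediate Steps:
$W{\left(n,P \right)} = 5 + P$ ($W{\left(n,P \right)} = P + 5 = 5 + P$)
$\left(W{\left(3,-1 \right)} - \left(-5\right) 6\right)^{4} = \left(\left(5 - 1\right) - \left(-5\right) 6\right)^{4} = \left(4 - -30\right)^{4} = \left(4 + 30\right)^{4} = 34^{4} = 1336336$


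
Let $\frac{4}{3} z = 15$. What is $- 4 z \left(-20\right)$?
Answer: $900$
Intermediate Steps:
$z = \frac{45}{4}$ ($z = \frac{3}{4} \cdot 15 = \frac{45}{4} \approx 11.25$)
$- 4 z \left(-20\right) = \left(-4\right) \frac{45}{4} \left(-20\right) = \left(-45\right) \left(-20\right) = 900$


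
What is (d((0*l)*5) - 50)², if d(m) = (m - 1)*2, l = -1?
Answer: 2704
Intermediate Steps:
d(m) = -2 + 2*m (d(m) = (-1 + m)*2 = -2 + 2*m)
(d((0*l)*5) - 50)² = ((-2 + 2*((0*(-1))*5)) - 50)² = ((-2 + 2*(0*5)) - 50)² = ((-2 + 2*0) - 50)² = ((-2 + 0) - 50)² = (-2 - 50)² = (-52)² = 2704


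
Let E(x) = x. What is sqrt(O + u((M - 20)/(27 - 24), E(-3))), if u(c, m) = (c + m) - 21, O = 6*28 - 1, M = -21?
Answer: 2*sqrt(291)/3 ≈ 11.372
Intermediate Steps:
O = 167 (O = 168 - 1 = 167)
u(c, m) = -21 + c + m
sqrt(O + u((M - 20)/(27 - 24), E(-3))) = sqrt(167 + (-21 + (-21 - 20)/(27 - 24) - 3)) = sqrt(167 + (-21 - 41/3 - 3)) = sqrt(167 - 113/3) = sqrt(388/3) = 2*sqrt(291)/3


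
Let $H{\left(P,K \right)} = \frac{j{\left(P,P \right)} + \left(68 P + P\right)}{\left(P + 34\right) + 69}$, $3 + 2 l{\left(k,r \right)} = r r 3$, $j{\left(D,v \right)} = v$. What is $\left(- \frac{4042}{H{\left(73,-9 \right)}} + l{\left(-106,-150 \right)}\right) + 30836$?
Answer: $\frac{329315403}{5110} \approx 64445.0$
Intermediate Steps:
$l{\left(k,r \right)} = - \frac{3}{2} + \frac{3 r^{2}}{2}$ ($l{\left(k,r \right)} = - \frac{3}{2} + \frac{r r 3}{2} = - \frac{3}{2} + \frac{r^{2} \cdot 3}{2} = - \frac{3}{2} + \frac{3 r^{2}}{2}$)
$H{\left(P,K \right)} = \frac{70 P}{103 + P}$ ($H{\left(P,K \right)} = \frac{P + \left(68 P + P\right)}{\left(P + 34\right) + 69} = \frac{P + 69 P}{\left(34 + P\right) + 69} = \frac{70 P}{103 + P}$)
$\left(- \frac{4042}{H{\left(73,-9 \right)}} + l{\left(-106,-150 \right)}\right) + 30836 = \left(- \frac{4042}{70 \cdot 73 \frac{1}{103 + 73}} - \left(\frac{3}{2} - \frac{3 \left(-150\right)^{2}}{2}\right)\right) + 30836 = \left(- \frac{4042}{70 \cdot 73 \cdot \frac{1}{176}} + \left(- \frac{3}{2} + \frac{3}{2} \cdot 22500\right)\right) + 30836 = \left(- \frac{4042}{70 \cdot 73 \cdot \frac{1}{176}} + \left(- \frac{3}{2} + 33750\right)\right) + 30836 = \left(- \frac{4042}{\frac{2555}{88}} + \frac{67497}{2}\right) + 30836 = \left(\left(-4042\right) \frac{88}{2555} + \frac{67497}{2}\right) + 30836 = \left(- \frac{355696}{2555} + \frac{67497}{2}\right) + 30836 = \frac{171743443}{5110} + 30836 = \frac{329315403}{5110}$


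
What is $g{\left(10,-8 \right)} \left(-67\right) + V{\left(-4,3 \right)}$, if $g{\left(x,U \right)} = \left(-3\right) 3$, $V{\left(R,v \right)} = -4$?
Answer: $599$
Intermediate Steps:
$g{\left(x,U \right)} = -9$
$g{\left(10,-8 \right)} \left(-67\right) + V{\left(-4,3 \right)} = \left(-9\right) \left(-67\right) - 4 = 603 - 4 = 599$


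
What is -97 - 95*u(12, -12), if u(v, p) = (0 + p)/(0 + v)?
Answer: -2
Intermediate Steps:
u(v, p) = p/v
-97 - 95*u(12, -12) = -97 - (-1140)/12 = -97 - 95*(-1) = -97 + 95 = -2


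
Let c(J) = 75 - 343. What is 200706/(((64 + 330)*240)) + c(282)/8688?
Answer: 17899913/8557680 ≈ 2.0917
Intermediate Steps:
c(J) = -268
200706/(((64 + 330)*240)) + c(282)/8688 = 200706/(((64 + 330)*240)) - 268/8688 = 200706/((394*240)) - 268*1/8688 = 200706/94560 - 67/2172 = 200706*(1/94560) - 67/2172 = 33451/15760 - 67/2172 = 17899913/8557680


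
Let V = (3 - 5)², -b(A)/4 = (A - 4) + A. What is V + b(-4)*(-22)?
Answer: -1052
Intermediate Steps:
b(A) = 16 - 8*A (b(A) = -4*((A - 4) + A) = -4*((-4 + A) + A) = -4*(-4 + 2*A) = 16 - 8*A)
V = 4 (V = (-2)² = 4)
V + b(-4)*(-22) = 4 + (16 - 8*(-4))*(-22) = 4 + (16 + 32)*(-22) = 4 + 48*(-22) = 4 - 1056 = -1052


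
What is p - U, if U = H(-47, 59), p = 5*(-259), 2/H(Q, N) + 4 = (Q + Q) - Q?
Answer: -66043/51 ≈ -1295.0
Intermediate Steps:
H(Q, N) = 2/(-4 + Q) (H(Q, N) = 2/(-4 + ((Q + Q) - Q)) = 2/(-4 + (2*Q - Q)) = 2/(-4 + Q))
p = -1295
U = -2/51 (U = 2/(-4 - 47) = 2/(-51) = 2*(-1/51) = -2/51 ≈ -0.039216)
p - U = -1295 - 1*(-2/51) = -1295 + 2/51 = -66043/51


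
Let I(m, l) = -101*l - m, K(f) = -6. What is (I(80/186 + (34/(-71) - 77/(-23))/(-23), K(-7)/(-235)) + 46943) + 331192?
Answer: 310390482808528/820851945 ≈ 3.7813e+5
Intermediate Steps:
I(m, l) = -m - 101*l
(I(80/186 + (34/(-71) - 77/(-23))/(-23), K(-7)/(-235)) + 46943) + 331192 = ((-(80/186 + (34/(-71) - 77/(-23))/(-23)) - (-606)/(-235)) + 46943) + 331192 = ((-(80*(1/186) + (34*(-1/71) - 77*(-1/23))*(-1/23)) - (-606)*(-1)/235) + 46943) + 331192 = ((-(40/93 + (-34/71 + 77/23)*(-1/23)) - 101*6/235) + 46943) + 331192 = ((-(40/93 + (4685/1633)*(-1/23)) - 606/235) + 46943) + 331192 = ((-(40/93 - 4685/37559) - 606/235) + 46943) + 331192 = ((-1*1066655/3492987 - 606/235) + 46943) + 331192 = ((-1066655/3492987 - 606/235) + 46943) + 331192 = (-2367414047/820851945 + 46943) + 331192 = 38530885440088/820851945 + 331192 = 310390482808528/820851945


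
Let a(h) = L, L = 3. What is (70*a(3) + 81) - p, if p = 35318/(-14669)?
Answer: 4303997/14669 ≈ 293.41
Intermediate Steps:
a(h) = 3
p = -35318/14669 (p = 35318*(-1/14669) = -35318/14669 ≈ -2.4077)
(70*a(3) + 81) - p = (70*3 + 81) - 1*(-35318/14669) = (210 + 81) + 35318/14669 = 291 + 35318/14669 = 4303997/14669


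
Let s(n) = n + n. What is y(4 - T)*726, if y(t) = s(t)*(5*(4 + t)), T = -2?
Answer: 435600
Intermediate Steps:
s(n) = 2*n
y(t) = 2*t*(20 + 5*t) (y(t) = (2*t)*(5*(4 + t)) = (2*t)*(20 + 5*t) = 2*t*(20 + 5*t))
y(4 - T)*726 = (10*(4 - 1*(-2))*(4 + (4 - 1*(-2))))*726 = (10*(4 + 2)*(4 + (4 + 2)))*726 = (10*6*(4 + 6))*726 = (10*6*10)*726 = 600*726 = 435600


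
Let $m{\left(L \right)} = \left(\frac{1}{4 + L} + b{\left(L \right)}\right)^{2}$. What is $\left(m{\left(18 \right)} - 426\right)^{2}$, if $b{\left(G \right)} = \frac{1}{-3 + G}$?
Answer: $\frac{2152034976180961}{11859210000} \approx 1.8147 \cdot 10^{5}$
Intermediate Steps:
$m{\left(L \right)} = \left(\frac{1}{-3 + L} + \frac{1}{4 + L}\right)^{2}$ ($m{\left(L \right)} = \left(\frac{1}{4 + L} + \frac{1}{-3 + L}\right)^{2} = \left(\frac{1}{-3 + L} + \frac{1}{4 + L}\right)^{2}$)
$\left(m{\left(18 \right)} - 426\right)^{2} = \left(\frac{\left(1 + 2 \cdot 18\right)^{2}}{\left(-3 + 18\right)^{2} \left(4 + 18\right)^{2}} - 426\right)^{2} = \left(\frac{\left(1 + 36\right)^{2}}{225 \cdot 484} - 426\right)^{2} = \left(37^{2} \cdot \frac{1}{225} \cdot \frac{1}{484} - 426\right)^{2} = \left(1369 \cdot \frac{1}{225} \cdot \frac{1}{484} - 426\right)^{2} = \left(\frac{1369}{108900} - 426\right)^{2} = \left(- \frac{46390031}{108900}\right)^{2} = \frac{2152034976180961}{11859210000}$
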